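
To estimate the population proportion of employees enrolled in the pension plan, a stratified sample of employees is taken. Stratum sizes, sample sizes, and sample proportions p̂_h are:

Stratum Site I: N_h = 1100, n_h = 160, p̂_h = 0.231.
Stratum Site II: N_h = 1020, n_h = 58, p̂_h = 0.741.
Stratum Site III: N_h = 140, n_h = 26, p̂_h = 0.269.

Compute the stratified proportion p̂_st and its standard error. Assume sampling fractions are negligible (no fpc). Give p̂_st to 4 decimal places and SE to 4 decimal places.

N = 2260; stratum weights W_h = N_h/N.
p̂_st = Σ W_h p̂_h = (1100·0.231 + 1020·0.741 + 140·0.269)/2260 = 0.46353
V̂(p̂_st) = Σ W_h² p̂_h(1−p̂_h)/(n_h−1):
  stratum Site I: (1100/2260)²·0.231·0.769/159 = 0.000264673
  stratum Site II: (1020/2260)²·0.741·0.259/57 = 0.000685846
  stratum Site III: (140/2260)²·0.269·0.731/25 = 3.01834e-05
V̂(p̂_st) = 0.000980702; SE = √V̂ = 0.0313162

p̂_st ≈ 0.4635, SE ≈ 0.0313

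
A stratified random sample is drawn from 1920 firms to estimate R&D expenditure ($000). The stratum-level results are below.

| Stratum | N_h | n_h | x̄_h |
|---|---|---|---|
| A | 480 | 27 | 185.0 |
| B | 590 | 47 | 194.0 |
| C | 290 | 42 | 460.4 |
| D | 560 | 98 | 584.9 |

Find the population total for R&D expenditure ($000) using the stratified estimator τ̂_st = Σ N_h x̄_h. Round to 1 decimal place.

τ̂_st = Σ N_h x̄_h = 480·185.0 + 590·194.0 + 290·460.4 + 560·584.9 = 664320.0

τ̂_st ≈ 664320.0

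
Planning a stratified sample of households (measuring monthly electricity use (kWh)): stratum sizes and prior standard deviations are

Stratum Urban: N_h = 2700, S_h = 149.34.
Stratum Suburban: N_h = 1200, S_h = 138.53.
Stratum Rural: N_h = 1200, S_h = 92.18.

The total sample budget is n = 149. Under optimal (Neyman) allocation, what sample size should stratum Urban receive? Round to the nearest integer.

88

Neyman allocation: n_h = n · N_h S_h / Σ N_i S_i, with n = 149.
  stratum Urban: N_h·S_h = 2700·149.34 = 403218.00
  stratum Suburban: N_h·S_h = 1200·138.53 = 166236.00
  stratum Rural: N_h·S_h = 1200·92.18 = 110616.00
Σ N_h S_h = 680070.00
n for stratum Urban = 149·403218.00/680070.00 = 88.343 → 88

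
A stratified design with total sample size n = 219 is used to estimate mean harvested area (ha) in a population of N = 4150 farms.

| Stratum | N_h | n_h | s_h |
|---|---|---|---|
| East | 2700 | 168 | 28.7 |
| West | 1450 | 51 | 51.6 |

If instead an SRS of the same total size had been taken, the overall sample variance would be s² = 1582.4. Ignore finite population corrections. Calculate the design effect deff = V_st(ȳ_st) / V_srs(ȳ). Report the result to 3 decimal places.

deff ≈ 1.169

V̂(ȳ_st) = Σ W_h² s_h²/n_h, with W_h = N_h/N and N = 4150:
  stratum East: (2700/4150)²·28.7²/168 = 2.07532
  stratum West: (1450/4150)²·51.6²/51 = 6.37337
V_st = 8.44869
V_srs = s²/n = 1582.4/219 = 7.22557
deff = V_st / V_srs = 8.44869/7.22557 = 1.1693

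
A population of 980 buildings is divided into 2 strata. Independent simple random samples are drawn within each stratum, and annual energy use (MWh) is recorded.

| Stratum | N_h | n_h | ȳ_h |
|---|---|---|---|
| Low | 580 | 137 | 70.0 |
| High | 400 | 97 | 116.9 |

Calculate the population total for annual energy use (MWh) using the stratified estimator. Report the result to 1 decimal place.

τ̂_st = Σ N_h ȳ_h = 580·70.0 + 400·116.9 = 87360.0

τ̂_st ≈ 87360.0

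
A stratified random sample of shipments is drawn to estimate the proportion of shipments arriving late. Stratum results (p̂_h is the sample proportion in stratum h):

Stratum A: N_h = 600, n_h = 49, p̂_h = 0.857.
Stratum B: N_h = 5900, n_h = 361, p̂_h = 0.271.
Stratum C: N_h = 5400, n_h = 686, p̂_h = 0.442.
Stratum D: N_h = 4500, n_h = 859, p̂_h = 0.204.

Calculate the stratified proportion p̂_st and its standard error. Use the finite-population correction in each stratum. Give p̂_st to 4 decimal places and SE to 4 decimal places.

N = 16400; stratum weights W_h = N_h/N.
p̂_st = Σ W_h p̂_h = (600·0.857 + 5900·0.271 + 5400·0.442 + 4500·0.204)/16400 = 0.33036
V̂(p̂_st) = Σ W_h² (1 − n_h/N_h) p̂_h(1−p̂_h)/(n_h−1):
  stratum A: (600/16400)²·(1 − 49/600)·0.857·0.143/48 = 3.13827e-06
  stratum B: (5900/16400)²·(1 − 361/5900)·0.271·0.729/360 = 6.66791e-05
  stratum C: (5400/16400)²·(1 − 686/5400)·0.442·0.558/685 = 3.4077e-05
  stratum D: (4500/16400)²·(1 − 859/4500)·0.204·0.796/858 = 1.15293e-05
V̂(p̂_st) = 0.000115424; SE = √V̂ = 0.0107435

p̂_st ≈ 0.3304, SE ≈ 0.0107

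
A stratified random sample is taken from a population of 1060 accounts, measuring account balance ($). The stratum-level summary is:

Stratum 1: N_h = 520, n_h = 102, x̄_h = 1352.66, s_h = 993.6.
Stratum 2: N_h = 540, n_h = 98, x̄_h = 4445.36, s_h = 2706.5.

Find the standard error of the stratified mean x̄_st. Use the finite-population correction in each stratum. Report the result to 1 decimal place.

SE(x̄_st) ≈ 133.2

V̂(x̄_st) = Σ W_h² (1 − n_h/N_h) s_h²/n_h, with W_h = N_h/N and N = 1060:
  stratum 1: (520/1060)²·(1 − 102/520)·993.6²/102 = 1872.37
  stratum 2: (540/1060)²·(1 − 98/540)·2706.5²/98 = 15877.9
V̂(x̄_st) = 17750.3
SE(x̄_st) = √17750.3 = 133.23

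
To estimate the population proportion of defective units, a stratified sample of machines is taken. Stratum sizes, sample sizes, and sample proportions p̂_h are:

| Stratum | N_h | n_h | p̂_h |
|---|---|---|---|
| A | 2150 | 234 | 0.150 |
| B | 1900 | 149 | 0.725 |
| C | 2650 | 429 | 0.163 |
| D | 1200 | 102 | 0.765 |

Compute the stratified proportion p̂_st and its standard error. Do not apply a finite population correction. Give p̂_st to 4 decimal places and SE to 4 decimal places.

p̂_st ≈ 0.3861, SE ≈ 0.0140

N = 7900; stratum weights W_h = N_h/N.
p̂_st = Σ W_h p̂_h = (2150·0.150 + 1900·0.725 + 2650·0.163 + 1200·0.765)/7900 = 0.38607
V̂(p̂_st) = Σ W_h² p̂_h(1−p̂_h)/(n_h−1):
  stratum A: (2150/7900)²·0.150·0.850/233 = 4.053e-05
  stratum B: (1900/7900)²·0.725·0.275/148 = 7.79223e-05
  stratum C: (2650/7900)²·0.163·0.837/428 = 3.5868e-05
  stratum D: (1200/7900)²·0.765·0.235/101 = 4.10692e-05
V̂(p̂_st) = 0.00019539; SE = √V̂ = 0.0139782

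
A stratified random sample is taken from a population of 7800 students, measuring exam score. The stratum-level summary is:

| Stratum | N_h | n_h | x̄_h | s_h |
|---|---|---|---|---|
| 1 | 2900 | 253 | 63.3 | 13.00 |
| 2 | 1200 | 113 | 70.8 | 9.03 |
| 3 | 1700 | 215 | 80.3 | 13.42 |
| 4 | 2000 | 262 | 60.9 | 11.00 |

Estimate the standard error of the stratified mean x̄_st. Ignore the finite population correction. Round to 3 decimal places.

SE(x̄_st) ≈ 0.424

V̂(x̄_st) = Σ W_h² s_h²/n_h, with W_h = N_h/N and N = 7800:
  stratum 1: (2900/7800)²·13.00²/253 = 0.0923364
  stratum 2: (1200/7800)²·9.03²/113 = 0.0170793
  stratum 3: (1700/7800)²·13.42²/215 = 0.0397901
  stratum 4: (2000/7800)²·11.00²/262 = 0.0303637
V̂(x̄_st) = 0.17957
SE(x̄_st) = √0.17957 = 0.423756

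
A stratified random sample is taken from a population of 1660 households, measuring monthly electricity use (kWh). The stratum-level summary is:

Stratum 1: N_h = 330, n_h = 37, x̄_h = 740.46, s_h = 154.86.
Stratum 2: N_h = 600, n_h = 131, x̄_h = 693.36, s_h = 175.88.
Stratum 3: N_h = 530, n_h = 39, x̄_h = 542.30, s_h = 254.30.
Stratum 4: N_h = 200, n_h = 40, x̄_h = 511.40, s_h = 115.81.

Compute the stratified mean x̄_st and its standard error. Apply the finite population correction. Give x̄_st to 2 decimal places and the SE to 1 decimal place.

x̄_st ≈ 632.57, SE ≈ 14.4

x̄_st = Σ W_h x̄_h = (330·740.46 + 600·693.36 + 530·542.30 + 200·511.40)/1660 = 632.57036
V̂(x̄_st) = Σ W_h² (1 − n_h/N_h) s_h²/n_h, with W_h = N_h/N and N = 1660:
  stratum 1: (330/1660)²·(1 − 37/330)·154.86²/37 = 22.7427
  stratum 2: (600/1660)²·(1 − 131/600)·175.88²/131 = 24.114
  stratum 3: (530/1660)²·(1 − 39/530)·254.30²/39 = 156.592
  stratum 4: (200/1660)²·(1 − 40/200)·115.81²/40 = 3.89373
V̂(x̄_st) = 207.342
SE(x̄_st) = √207.342 = 14.3994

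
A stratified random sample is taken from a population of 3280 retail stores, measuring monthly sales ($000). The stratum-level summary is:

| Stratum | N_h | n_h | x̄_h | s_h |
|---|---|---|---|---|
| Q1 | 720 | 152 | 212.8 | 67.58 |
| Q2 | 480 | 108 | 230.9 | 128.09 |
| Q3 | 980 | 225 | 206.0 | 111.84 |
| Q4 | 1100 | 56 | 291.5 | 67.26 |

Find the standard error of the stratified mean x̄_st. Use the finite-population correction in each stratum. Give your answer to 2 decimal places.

SE(x̄_st) ≈ 4.01

V̂(x̄_st) = Σ W_h² (1 − n_h/N_h) s_h²/n_h, with W_h = N_h/N and N = 3280:
  stratum Q1: (720/3280)²·(1 − 152/720)·67.58²/152 = 1.14216
  stratum Q2: (480/3280)²·(1 − 108/480)·128.09²/108 = 2.52141
  stratum Q3: (980/3280)²·(1 − 225/980)·111.84²/225 = 3.82329
  stratum Q4: (1100/3280)²·(1 − 56/1100)·67.26²/56 = 8.62325
V̂(x̄_st) = 16.1101
SE(x̄_st) = √16.1101 = 4.01374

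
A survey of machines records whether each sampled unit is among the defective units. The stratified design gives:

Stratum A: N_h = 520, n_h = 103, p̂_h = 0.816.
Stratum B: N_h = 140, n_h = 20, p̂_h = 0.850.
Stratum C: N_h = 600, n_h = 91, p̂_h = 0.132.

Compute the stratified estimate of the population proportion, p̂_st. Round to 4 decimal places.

p̂_st ≈ 0.4941

N = 1260; stratum weights W_h = N_h/N.
p̂_st = Σ W_h p̂_h = (520·0.816 + 140·0.850 + 600·0.132)/1260 = 0.49406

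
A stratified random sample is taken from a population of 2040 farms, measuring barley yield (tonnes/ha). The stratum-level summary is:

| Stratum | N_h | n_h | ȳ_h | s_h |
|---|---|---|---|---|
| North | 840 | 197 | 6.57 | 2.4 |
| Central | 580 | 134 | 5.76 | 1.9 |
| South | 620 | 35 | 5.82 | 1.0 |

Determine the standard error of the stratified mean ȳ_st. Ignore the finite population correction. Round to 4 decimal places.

V̂(ȳ_st) = Σ W_h² s_h²/n_h, with W_h = N_h/N and N = 2040:
  stratum North: (840/2040)²·2.4²/197 = 0.00495741
  stratum Central: (580/2040)²·1.9²/134 = 0.0021777
  stratum South: (620/2040)²·1.0²/35 = 0.00263909
V̂(ȳ_st) = 0.0097742
SE(ȳ_st) = √0.0097742 = 0.0988646

SE(ȳ_st) ≈ 0.0989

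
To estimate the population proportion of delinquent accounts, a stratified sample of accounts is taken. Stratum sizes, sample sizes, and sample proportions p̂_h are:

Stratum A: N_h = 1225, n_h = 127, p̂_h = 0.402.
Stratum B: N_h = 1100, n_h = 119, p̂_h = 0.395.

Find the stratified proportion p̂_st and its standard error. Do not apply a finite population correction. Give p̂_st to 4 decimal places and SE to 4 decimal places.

N = 2325; stratum weights W_h = N_h/N.
p̂_st = Σ W_h p̂_h = (1225·0.402 + 1100·0.395)/2325 = 0.39869
V̂(p̂_st) = Σ W_h² p̂_h(1−p̂_h)/(n_h−1):
  stratum A: (1225/2325)²·0.402·0.598/126 = 0.000529643
  stratum B: (1100/2325)²·0.395·0.605/118 = 0.000453325
V̂(p̂_st) = 0.000982968; SE = √V̂ = 0.0313523

p̂_st ≈ 0.3987, SE ≈ 0.0314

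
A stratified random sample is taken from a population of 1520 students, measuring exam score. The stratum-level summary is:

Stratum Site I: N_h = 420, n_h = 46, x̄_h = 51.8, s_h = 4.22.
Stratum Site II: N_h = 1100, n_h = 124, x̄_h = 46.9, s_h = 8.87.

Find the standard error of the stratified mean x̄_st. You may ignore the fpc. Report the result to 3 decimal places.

V̂(x̄_st) = Σ W_h² s_h²/n_h, with W_h = N_h/N and N = 1520:
  stratum Site I: (420/1520)²·4.22²/46 = 0.0295582
  stratum Site II: (1100/1520)²·8.87²/124 = 0.332295
V̂(x̄_st) = 0.361853
SE(x̄_st) = √0.361853 = 0.601542

SE(x̄_st) ≈ 0.602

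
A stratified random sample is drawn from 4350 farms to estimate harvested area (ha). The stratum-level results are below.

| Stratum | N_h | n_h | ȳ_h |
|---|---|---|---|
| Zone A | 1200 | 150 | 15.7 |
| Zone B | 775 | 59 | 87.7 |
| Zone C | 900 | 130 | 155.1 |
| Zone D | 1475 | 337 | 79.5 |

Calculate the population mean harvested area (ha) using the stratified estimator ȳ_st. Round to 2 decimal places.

ȳ_st ≈ 79.00

N = Σ N_h = 4350. Stratum weights W_h = N_h/N.
ȳ_st = (1200·15.7 + 775·87.7 + 900·155.1 + 1475·79.5) / 4350 = 79.0023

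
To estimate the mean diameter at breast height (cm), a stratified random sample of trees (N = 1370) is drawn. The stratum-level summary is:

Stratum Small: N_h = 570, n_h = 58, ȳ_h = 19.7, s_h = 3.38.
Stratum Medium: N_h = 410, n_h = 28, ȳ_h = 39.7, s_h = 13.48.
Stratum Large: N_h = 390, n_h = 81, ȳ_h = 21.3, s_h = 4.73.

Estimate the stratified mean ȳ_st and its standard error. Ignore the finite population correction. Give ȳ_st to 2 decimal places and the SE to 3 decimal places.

ȳ_st = Σ W_h ȳ_h = (570·19.7 + 410·39.7 + 390·21.3)/1370 = 26.14088
V̂(ȳ_st) = Σ W_h² s_h²/n_h, with W_h = N_h/N and N = 1370:
  stratum Small: (570/1370)²·3.38²/58 = 0.0340968
  stratum Medium: (410/1370)²·13.48²/28 = 0.58123
  stratum Large: (390/1370)²·4.73²/81 = 0.0223834
V̂(ȳ_st) = 0.637711
SE(ȳ_st) = √0.637711 = 0.798568

ȳ_st ≈ 26.14, SE ≈ 0.799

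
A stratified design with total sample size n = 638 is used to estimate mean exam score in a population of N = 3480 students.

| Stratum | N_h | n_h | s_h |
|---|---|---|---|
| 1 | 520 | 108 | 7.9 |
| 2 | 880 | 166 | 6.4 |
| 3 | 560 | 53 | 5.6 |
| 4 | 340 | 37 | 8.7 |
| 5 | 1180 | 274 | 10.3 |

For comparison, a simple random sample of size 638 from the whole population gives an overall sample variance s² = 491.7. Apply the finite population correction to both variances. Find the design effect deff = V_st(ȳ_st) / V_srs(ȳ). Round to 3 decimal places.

V̂(ȳ_st) = Σ W_h² (1 − n_h/N_h) s_h²/n_h, with W_h = N_h/N and N = 3480:
  stratum 1: (520/3480)²·(1 − 108/520)·7.9²/108 = 0.0102229
  stratum 2: (880/3480)²·(1 − 166/880)·6.4²/166 = 0.0128019
  stratum 3: (560/3480)²·(1 − 53/560)·5.6²/53 = 0.013872
  stratum 4: (340/3480)²·(1 − 37/340)·8.7²/37 = 0.017402
  stratum 5: (1180/3480)²·(1 − 274/1180)·10.3²/274 = 0.0341803
V_st = 0.088479
V_srs = (1 − 638/3480)·491.7/638 = 0.629397
deff = V_st / V_srs = 0.088479/0.629397 = 0.1406

deff ≈ 0.141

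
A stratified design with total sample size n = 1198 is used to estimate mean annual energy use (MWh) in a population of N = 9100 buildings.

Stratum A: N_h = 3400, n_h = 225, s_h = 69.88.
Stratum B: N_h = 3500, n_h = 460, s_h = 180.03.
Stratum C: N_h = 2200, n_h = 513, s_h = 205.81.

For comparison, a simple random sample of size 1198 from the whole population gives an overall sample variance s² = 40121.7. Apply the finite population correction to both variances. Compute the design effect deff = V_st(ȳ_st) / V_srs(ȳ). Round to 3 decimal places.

deff ≈ 0.536

V̂(ȳ_st) = Σ W_h² (1 − n_h/N_h) s_h²/n_h, with W_h = N_h/N and N = 9100:
  stratum A: (3400/9100)²·(1 − 225/3400)·69.88²/225 = 2.8292
  stratum B: (3500/9100)²·(1 − 460/3500)·180.03²/460 = 9.05296
  stratum C: (2200/9100)²·(1 − 513/2200)·205.81²/513 = 3.70059
V_st = 15.5827
V_srs = (1 − 1198/9100)·40121.7/1198 = 29.0816
deff = V_st / V_srs = 15.5827/29.0816 = 0.5358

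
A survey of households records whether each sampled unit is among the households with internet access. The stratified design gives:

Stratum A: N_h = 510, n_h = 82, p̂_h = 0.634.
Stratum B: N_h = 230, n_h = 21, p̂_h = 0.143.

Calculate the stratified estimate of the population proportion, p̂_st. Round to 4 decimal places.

p̂_st ≈ 0.4814

N = 740; stratum weights W_h = N_h/N.
p̂_st = Σ W_h p̂_h = (510·0.634 + 230·0.143)/740 = 0.48139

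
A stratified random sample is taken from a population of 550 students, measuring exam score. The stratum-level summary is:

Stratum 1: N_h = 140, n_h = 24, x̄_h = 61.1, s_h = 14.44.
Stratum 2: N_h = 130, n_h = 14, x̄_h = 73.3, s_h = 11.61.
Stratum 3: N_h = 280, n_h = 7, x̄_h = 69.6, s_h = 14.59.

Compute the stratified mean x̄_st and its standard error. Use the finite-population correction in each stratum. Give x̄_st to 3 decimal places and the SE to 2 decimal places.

x̄_st ≈ 68.311, SE ≈ 2.94

x̄_st = Σ W_h x̄_h = (140·61.1 + 130·73.3 + 280·69.6)/550 = 68.31091
V̂(x̄_st) = Σ W_h² (1 − n_h/N_h) s_h²/n_h, with W_h = N_h/N and N = 550:
  stratum 1: (140/550)²·(1 − 24/140)·14.44²/24 = 0.466427
  stratum 2: (130/550)²·(1 − 14/130)·11.61²/14 = 0.479968
  stratum 3: (280/550)²·(1 − 7/280)·14.59²/7 = 7.68436
V̂(x̄_st) = 8.63076
SE(x̄_st) = √8.63076 = 2.93782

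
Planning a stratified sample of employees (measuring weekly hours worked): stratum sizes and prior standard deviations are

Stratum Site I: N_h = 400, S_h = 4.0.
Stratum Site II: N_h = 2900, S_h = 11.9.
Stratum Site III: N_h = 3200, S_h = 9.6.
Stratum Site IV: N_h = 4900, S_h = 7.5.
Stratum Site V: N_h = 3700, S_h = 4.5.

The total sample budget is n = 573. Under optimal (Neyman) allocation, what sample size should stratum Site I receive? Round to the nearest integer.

8

Neyman allocation: n_h = n · N_h S_h / Σ N_i S_i, with n = 573.
  stratum Site I: N_h·S_h = 400·4.0 = 1600.00
  stratum Site II: N_h·S_h = 2900·11.9 = 34510.00
  stratum Site III: N_h·S_h = 3200·9.6 = 30720.00
  stratum Site IV: N_h·S_h = 4900·7.5 = 36750.00
  stratum Site V: N_h·S_h = 3700·4.5 = 16650.00
Σ N_h S_h = 120230.00
n for stratum Site I = 573·1600.00/120230.00 = 7.625 → 8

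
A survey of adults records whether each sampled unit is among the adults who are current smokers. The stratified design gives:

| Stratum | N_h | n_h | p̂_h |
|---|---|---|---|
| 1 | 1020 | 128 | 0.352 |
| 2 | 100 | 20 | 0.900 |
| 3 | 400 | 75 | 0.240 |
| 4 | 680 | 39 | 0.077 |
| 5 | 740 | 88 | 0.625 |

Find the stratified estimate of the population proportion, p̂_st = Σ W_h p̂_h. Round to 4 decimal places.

N = 2940; stratum weights W_h = N_h/N.
p̂_st = Σ W_h p̂_h = (1020·0.352 + 100·0.900 + 400·0.240 + 680·0.077 + 740·0.625)/2940 = 0.36051

p̂_st ≈ 0.3605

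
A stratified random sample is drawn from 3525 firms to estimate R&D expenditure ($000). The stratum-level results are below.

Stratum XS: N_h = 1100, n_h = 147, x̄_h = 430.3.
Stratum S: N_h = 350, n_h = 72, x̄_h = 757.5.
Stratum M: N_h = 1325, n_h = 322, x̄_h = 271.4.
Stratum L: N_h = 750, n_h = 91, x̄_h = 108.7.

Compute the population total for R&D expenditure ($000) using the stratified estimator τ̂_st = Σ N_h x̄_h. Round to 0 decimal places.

τ̂_st ≈ 1179585

τ̂_st = Σ N_h x̄_h = 1100·430.3 + 350·757.5 + 1325·271.4 + 750·108.7 = 1179585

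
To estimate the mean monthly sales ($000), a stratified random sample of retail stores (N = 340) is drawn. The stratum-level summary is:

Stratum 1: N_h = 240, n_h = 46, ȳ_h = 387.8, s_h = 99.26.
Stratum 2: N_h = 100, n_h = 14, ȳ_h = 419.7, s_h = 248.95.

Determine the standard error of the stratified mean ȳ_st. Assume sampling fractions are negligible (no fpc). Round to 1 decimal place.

SE(ȳ_st) ≈ 22.1

V̂(ȳ_st) = Σ W_h² s_h²/n_h, with W_h = N_h/N and N = 340:
  stratum 1: (240/340)²·99.26²/46 = 106.722
  stratum 2: (100/340)²·248.95²/14 = 382.947
V̂(ȳ_st) = 489.669
SE(ȳ_st) = √489.669 = 22.1285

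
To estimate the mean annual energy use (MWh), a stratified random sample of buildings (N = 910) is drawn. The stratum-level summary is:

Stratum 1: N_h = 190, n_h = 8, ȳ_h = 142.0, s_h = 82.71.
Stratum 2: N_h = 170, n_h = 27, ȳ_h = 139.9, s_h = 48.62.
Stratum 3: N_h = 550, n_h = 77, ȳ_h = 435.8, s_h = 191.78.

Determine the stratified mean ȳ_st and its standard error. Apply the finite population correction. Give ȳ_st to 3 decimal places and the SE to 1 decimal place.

ȳ_st = Σ W_h ȳ_h = (190·142.0 + 170·139.9 + 550·435.8)/910 = 319.17912
V̂(ȳ_st) = Σ W_h² (1 − n_h/N_h) s_h²/n_h, with W_h = N_h/N and N = 910:
  stratum 1: (190/910)²·(1 − 8/190)·82.71²/8 = 35.7082
  stratum 2: (170/910)²·(1 − 27/170)·48.62²/27 = 2.57021
  stratum 3: (550/910)²·(1 − 77/550)·191.78²/77 = 150.057
V̂(ȳ_st) = 188.336
SE(ȳ_st) = √188.336 = 13.7235

ȳ_st ≈ 319.179, SE ≈ 13.7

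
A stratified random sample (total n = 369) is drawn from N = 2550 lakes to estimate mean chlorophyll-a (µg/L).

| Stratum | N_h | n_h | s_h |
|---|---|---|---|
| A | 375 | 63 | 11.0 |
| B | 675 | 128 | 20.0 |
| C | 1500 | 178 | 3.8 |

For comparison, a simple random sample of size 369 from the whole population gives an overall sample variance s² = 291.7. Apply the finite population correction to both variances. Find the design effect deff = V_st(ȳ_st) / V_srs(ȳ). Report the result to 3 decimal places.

V̂(ȳ_st) = Σ W_h² (1 − n_h/N_h) s_h²/n_h, with W_h = N_h/N and N = 2550:
  stratum A: (375/2550)²·(1 − 63/375)·11.0²/63 = 0.0345581
  stratum B: (675/2550)²·(1 − 128/675)·20.0²/128 = 0.177444
  stratum C: (1500/2550)²·(1 − 178/1500)·3.8²/178 = 0.0247394
V_st = 0.236741
V_srs = (1 − 369/2550)·291.7/369 = 0.676123
deff = V_st / V_srs = 0.236741/0.676123 = 0.3501

deff ≈ 0.350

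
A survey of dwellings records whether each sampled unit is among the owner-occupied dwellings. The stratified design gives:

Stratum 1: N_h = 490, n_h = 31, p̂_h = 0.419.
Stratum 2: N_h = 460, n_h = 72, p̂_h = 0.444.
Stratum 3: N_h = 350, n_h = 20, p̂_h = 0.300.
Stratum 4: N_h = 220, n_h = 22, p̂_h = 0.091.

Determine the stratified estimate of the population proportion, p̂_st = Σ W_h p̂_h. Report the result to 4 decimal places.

N = 1520; stratum weights W_h = N_h/N.
p̂_st = Σ W_h p̂_h = (490·0.419 + 460·0.444 + 350·0.300 + 220·0.091)/1520 = 0.35169

p̂_st ≈ 0.3517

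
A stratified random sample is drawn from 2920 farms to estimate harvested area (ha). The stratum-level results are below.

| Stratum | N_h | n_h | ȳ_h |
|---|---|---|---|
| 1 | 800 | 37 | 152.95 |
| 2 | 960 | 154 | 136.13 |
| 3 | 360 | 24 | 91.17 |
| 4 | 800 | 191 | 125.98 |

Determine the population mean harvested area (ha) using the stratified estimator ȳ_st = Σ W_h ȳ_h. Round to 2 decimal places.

N = Σ N_h = 2920. Stratum weights W_h = N_h/N.
ȳ_st = (800·152.95 + 960·136.13 + 360·91.17 + 800·125.98) / 2920 = 132.4144

ȳ_st ≈ 132.41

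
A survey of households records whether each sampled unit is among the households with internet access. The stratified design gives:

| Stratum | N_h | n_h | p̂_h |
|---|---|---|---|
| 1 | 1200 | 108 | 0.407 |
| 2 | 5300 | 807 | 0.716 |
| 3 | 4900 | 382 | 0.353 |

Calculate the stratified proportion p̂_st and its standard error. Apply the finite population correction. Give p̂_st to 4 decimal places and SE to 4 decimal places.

p̂_st ≈ 0.5274, SE ≈ 0.0131

N = 11400; stratum weights W_h = N_h/N.
p̂_st = Σ W_h p̂_h = (1200·0.407 + 5300·0.716 + 4900·0.353)/11400 = 0.52745
V̂(p̂_st) = Σ W_h² (1 − n_h/N_h) p̂_h(1−p̂_h)/(n_h−1):
  stratum 1: (1200/11400)²·(1 − 108/1200)·0.407·0.593/107 = 2.27436e-05
  stratum 2: (5300/11400)²·(1 − 807/5300)·0.716·0.284/806 = 4.62273e-05
  stratum 3: (4900/11400)²·(1 − 382/4900)·0.353·0.647/381 = 0.000102114
V̂(p̂_st) = 0.000171085; SE = √V̂ = 0.01308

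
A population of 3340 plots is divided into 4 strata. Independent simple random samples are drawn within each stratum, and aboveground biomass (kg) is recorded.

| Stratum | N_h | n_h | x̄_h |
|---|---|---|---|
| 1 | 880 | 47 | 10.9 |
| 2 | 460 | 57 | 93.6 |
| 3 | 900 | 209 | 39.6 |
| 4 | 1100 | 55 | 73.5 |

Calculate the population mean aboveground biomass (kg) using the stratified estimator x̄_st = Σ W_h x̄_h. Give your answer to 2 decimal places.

x̄_st ≈ 50.64

N = Σ N_h = 3340. Stratum weights W_h = N_h/N.
x̄_st = (880·10.9 + 460·93.6 + 900·39.6 + 1100·73.5) / 3340 = 50.6401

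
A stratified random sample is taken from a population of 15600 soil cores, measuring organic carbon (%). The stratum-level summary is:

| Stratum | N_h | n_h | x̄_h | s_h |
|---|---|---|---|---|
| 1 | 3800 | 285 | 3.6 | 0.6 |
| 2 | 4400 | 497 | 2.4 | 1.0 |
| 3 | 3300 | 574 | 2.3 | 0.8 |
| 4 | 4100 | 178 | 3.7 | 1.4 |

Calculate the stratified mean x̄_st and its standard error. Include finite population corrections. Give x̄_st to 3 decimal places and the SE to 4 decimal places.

x̄_st ≈ 3.013, SE ≈ 0.0313

x̄_st = Σ W_h x̄_h = (3800·3.6 + 4400·2.4 + 3300·2.3 + 4100·3.7)/15600 = 3.01282
V̂(x̄_st) = Σ W_h² (1 − n_h/N_h) s_h²/n_h, with W_h = N_h/N and N = 15600:
  stratum 1: (3800/15600)²·(1 − 285/3800)·0.6²/285 = 6.93294e-05
  stratum 2: (4400/15600)²·(1 − 497/4400)·1.0²/497 = 0.000141986
  stratum 3: (3300/15600)²·(1 − 574/3300)·0.8²/574 = 4.12153e-05
  stratum 4: (4100/15600)²·(1 − 178/4100)·1.4²/178 = 0.000727576
V̂(x̄_st) = 0.000980107
SE(x̄_st) = √0.000980107 = 0.0313067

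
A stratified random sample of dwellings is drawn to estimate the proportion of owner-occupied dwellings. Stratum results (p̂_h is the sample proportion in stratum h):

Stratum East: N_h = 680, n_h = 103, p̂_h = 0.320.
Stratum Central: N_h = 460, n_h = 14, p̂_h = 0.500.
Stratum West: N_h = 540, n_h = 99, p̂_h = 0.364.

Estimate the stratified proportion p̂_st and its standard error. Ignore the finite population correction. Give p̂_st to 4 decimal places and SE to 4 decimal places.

p̂_st ≈ 0.3834, SE ≈ 0.0451

N = 1680; stratum weights W_h = N_h/N.
p̂_st = Σ W_h p̂_h = (680·0.320 + 460·0.500 + 540·0.364)/1680 = 0.38343
V̂(p̂_st) = Σ W_h² p̂_h(1−p̂_h)/(n_h−1):
  stratum East: (680/1680)²·0.320·0.680/102 = 0.000349509
  stratum Central: (460/1680)²·0.500·0.500/13 = 0.00144176
  stratum West: (540/1680)²·0.364·0.636/98 = 0.000244063
V̂(p̂_st) = 0.00203533; SE = √V̂ = 0.0451147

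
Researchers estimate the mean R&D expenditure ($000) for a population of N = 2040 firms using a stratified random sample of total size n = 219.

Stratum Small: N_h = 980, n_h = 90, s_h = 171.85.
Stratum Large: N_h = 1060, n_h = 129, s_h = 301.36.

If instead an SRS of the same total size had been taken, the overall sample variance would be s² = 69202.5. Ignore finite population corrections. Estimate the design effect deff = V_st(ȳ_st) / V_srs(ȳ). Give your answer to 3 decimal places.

deff ≈ 0.841

V̂(ȳ_st) = Σ W_h² s_h²/n_h, with W_h = N_h/N and N = 2040:
  stratum Small: (980/2040)²·171.85²/90 = 75.7266
  stratum Large: (1060/2040)²·301.36²/129 = 190.078
V_st = 265.805
V_srs = s²/n = 69202.5/219 = 315.993
deff = V_st / V_srs = 265.805/315.993 = 0.8412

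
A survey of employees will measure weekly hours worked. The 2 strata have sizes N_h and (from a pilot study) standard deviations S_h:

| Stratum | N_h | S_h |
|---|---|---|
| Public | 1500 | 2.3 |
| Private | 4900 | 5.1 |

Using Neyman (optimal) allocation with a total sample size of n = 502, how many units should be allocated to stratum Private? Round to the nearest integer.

441

Neyman allocation: n_h = n · N_h S_h / Σ N_i S_i, with n = 502.
  stratum Public: N_h·S_h = 1500·2.3 = 3450.00
  stratum Private: N_h·S_h = 4900·5.1 = 24990.00
Σ N_h S_h = 28440.00
n for stratum Private = 502·24990.00/28440.00 = 441.103 → 441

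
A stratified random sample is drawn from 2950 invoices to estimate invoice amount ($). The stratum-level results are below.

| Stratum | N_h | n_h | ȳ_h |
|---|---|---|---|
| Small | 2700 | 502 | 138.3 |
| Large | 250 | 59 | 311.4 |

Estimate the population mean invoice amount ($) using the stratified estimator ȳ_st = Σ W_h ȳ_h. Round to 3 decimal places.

N = Σ N_h = 2950. Stratum weights W_h = N_h/N.
ȳ_st = (2700·138.3 + 250·311.4) / 2950 = 152.96949

ȳ_st ≈ 152.969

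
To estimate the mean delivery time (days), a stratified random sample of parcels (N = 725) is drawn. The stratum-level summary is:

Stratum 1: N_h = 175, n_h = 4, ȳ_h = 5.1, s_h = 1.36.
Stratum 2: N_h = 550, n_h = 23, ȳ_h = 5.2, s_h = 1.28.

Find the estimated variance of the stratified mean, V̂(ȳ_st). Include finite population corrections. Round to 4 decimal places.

V̂(ȳ_st) ≈ 0.0656

V̂(ȳ_st) = Σ W_h² (1 − n_h/N_h) s_h²/n_h, with W_h = N_h/N and N = 725:
  stratum 1: (175/725)²·(1 − 4/175)·1.36²/4 = 0.0263255
  stratum 2: (550/725)²·(1 − 23/550)·1.28²/23 = 0.0392816
V̂(ȳ_st) = 0.0656071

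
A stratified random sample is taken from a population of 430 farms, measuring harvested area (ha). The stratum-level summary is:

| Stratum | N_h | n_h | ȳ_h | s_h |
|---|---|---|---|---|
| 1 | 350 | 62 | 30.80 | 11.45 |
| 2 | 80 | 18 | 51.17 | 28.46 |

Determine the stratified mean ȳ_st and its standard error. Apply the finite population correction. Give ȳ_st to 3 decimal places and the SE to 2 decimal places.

ȳ_st = Σ W_h ȳ_h = (350·30.80 + 80·51.17)/430 = 34.58977
V̂(ȳ_st) = Σ W_h² (1 − n_h/N_h) s_h²/n_h, with W_h = N_h/N and N = 430:
  stratum 1: (350/430)²·(1 − 62/350)·11.45²/62 = 1.15277
  stratum 2: (80/430)²·(1 − 18/80)·28.46²/18 = 1.2071
V̂(ȳ_st) = 2.35987
SE(ȳ_st) = √2.35987 = 1.53619

ȳ_st ≈ 34.590, SE ≈ 1.54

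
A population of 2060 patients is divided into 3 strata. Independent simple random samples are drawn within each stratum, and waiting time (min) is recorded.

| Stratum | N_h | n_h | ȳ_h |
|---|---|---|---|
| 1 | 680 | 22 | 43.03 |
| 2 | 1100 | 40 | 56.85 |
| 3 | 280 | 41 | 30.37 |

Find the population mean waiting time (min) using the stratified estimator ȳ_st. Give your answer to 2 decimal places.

N = Σ N_h = 2060. Stratum weights W_h = N_h/N.
ȳ_st = (680·43.03 + 1100·56.85 + 280·30.37) / 2060 = 48.6888

ȳ_st ≈ 48.69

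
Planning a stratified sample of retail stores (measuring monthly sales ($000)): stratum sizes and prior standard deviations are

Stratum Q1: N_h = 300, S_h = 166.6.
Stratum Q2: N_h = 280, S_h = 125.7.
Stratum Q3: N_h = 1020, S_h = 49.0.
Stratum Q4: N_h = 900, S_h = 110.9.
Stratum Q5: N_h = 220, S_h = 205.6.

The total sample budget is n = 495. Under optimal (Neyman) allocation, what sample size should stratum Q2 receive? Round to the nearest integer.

62

Neyman allocation: n_h = n · N_h S_h / Σ N_i S_i, with n = 495.
  stratum Q1: N_h·S_h = 300·166.6 = 49980.00
  stratum Q2: N_h·S_h = 280·125.7 = 35196.00
  stratum Q3: N_h·S_h = 1020·49.0 = 49980.00
  stratum Q4: N_h·S_h = 900·110.9 = 99810.00
  stratum Q5: N_h·S_h = 220·205.6 = 45232.00
Σ N_h S_h = 280198.00
n for stratum Q2 = 495·35196.00/280198.00 = 62.178 → 62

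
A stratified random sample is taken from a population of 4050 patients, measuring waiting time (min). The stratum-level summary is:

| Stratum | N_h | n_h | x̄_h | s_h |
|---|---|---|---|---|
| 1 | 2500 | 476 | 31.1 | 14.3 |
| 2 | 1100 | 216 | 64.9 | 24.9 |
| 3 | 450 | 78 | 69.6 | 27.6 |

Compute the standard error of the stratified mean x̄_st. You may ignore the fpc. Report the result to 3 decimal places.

V̂(x̄_st) = Σ W_h² s_h²/n_h, with W_h = N_h/N and N = 4050:
  stratum 1: (2500/4050)²·14.3²/476 = 0.163695
  stratum 2: (1100/4050)²·24.9²/216 = 0.211748
  stratum 3: (450/4050)²·27.6²/78 = 0.12057
V̂(x̄_st) = 0.496013
SE(x̄_st) = √0.496013 = 0.704282

SE(x̄_st) ≈ 0.704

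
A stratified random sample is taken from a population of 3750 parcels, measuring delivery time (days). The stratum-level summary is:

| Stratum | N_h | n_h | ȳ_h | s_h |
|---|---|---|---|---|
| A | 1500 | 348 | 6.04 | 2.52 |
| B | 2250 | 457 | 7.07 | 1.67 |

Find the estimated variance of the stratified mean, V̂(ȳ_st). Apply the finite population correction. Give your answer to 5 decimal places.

V̂(ȳ_st) = Σ W_h² (1 − n_h/N_h) s_h²/n_h, with W_h = N_h/N and N = 3750:
  stratum A: (1500/3750)²·(1 − 348/1500)·2.52²/348 = 0.00224235
  stratum B: (2250/3750)²·(1 − 457/2250)·1.67²/457 = 0.00175072
V̂(ȳ_st) = 0.00399307

V̂(ȳ_st) ≈ 0.00399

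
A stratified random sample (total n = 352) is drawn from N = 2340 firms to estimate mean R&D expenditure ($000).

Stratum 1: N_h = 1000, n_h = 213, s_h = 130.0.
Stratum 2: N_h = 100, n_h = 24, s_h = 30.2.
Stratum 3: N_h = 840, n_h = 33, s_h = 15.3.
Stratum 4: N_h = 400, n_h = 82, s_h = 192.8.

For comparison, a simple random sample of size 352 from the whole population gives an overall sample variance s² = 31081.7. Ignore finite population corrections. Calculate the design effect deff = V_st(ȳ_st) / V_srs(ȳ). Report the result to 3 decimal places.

deff ≈ 0.325

V̂(ȳ_st) = Σ W_h² s_h²/n_h, with W_h = N_h/N and N = 2340:
  stratum 1: (1000/2340)²·130.0²/213 = 14.4902
  stratum 2: (100/2340)²·30.2²/24 = 0.0694018
  stratum 3: (840/2340)²·15.3²/33 = 0.914104
  stratum 4: (400/2340)²·192.8²/82 = 13.2461
V_st = 28.7199
V_srs = s²/n = 31081.7/352 = 88.3003
deff = V_st / V_srs = 28.7199/88.3003 = 0.3253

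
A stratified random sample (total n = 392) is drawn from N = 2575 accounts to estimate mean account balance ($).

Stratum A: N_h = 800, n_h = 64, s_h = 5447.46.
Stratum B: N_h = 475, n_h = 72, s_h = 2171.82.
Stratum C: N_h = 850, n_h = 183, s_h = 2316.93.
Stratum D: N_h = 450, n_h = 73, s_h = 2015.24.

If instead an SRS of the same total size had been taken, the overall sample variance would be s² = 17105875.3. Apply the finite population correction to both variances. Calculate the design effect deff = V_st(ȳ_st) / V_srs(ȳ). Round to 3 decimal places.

deff ≈ 1.270

V̂(ȳ_st) = Σ W_h² (1 − n_h/N_h) s_h²/n_h, with W_h = N_h/N and N = 2575:
  stratum A: (800/2575)²·(1 − 64/800)·5447.46²/64 = 41173.8
  stratum B: (475/2575)²·(1 − 72/475)·2171.82²/72 = 1891.3
  stratum C: (850/2575)²·(1 − 183/850)·2316.93²/183 = 2508.22
  stratum D: (450/2575)²·(1 − 73/450)·2015.24²/73 = 1423.41
V_st = 46996.8
V_srs = (1 − 392/2575)·17105875.3/392 = 36994.4
deff = V_st / V_srs = 46996.8/36994.4 = 1.2704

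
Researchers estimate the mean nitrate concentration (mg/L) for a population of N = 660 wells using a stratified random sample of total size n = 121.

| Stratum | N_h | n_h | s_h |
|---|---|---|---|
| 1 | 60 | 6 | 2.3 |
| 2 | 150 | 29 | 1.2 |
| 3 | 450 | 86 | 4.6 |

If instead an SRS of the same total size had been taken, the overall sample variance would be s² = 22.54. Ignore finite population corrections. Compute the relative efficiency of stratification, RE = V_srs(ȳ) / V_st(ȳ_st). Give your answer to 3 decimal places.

V̂(ȳ_st) = Σ W_h² s_h²/n_h, with W_h = N_h/N and N = 660:
  stratum 1: (60/660)²·2.3²/6 = 0.0072865
  stratum 2: (150/660)²·1.2²/29 = 0.00256483
  stratum 3: (450/660)²·4.6²/86 = 0.114381
V_st = 0.124232
V_srs = s²/n = 22.54/121 = 0.186281
Relative efficiency = V_srs / V_st = 0.186281/0.124232 = 1.4995

RE ≈ 1.499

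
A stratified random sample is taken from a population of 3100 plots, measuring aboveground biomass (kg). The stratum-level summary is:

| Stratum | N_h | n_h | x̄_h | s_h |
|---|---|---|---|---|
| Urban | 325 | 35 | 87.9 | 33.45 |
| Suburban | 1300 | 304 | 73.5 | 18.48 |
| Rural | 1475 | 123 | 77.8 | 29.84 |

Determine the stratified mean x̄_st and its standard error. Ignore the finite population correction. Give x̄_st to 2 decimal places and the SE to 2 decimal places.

x̄_st = Σ W_h x̄_h = (325·87.9 + 1300·73.5 + 1475·77.8)/3100 = 77.05565
V̂(x̄_st) = Σ W_h² s_h²/n_h, with W_h = N_h/N and N = 3100:
  stratum Urban: (325/3100)²·33.45²/35 = 0.351372
  stratum Suburban: (1300/3100)²·18.48²/304 = 0.197558
  stratum Rural: (1475/3100)²·29.84²/123 = 1.6389
V̂(x̄_st) = 2.18783
SE(x̄_st) = √2.18783 = 1.47913

x̄_st ≈ 77.06, SE ≈ 1.48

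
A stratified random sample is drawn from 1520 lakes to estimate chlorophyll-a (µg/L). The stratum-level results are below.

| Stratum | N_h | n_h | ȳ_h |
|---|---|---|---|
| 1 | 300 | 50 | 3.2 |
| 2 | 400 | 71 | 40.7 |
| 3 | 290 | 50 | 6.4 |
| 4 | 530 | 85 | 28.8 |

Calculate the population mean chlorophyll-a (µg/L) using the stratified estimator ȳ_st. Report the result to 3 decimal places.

ȳ_st ≈ 22.605

N = Σ N_h = 1520. Stratum weights W_h = N_h/N.
ȳ_st = (300·3.2 + 400·40.7 + 290·6.4 + 530·28.8) / 1520 = 22.60526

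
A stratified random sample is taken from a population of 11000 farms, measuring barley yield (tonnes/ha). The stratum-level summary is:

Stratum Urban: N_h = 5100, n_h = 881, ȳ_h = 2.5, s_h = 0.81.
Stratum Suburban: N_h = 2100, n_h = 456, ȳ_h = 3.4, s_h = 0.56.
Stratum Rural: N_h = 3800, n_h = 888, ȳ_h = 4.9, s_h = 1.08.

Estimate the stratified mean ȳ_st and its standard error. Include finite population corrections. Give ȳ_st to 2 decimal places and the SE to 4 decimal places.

ȳ_st ≈ 3.50, SE ≈ 0.0165

ȳ_st = Σ W_h ȳ_h = (5100·2.5 + 2100·3.4 + 3800·4.9)/11000 = 3.50091
V̂(ȳ_st) = Σ W_h² (1 − n_h/N_h) s_h²/n_h, with W_h = N_h/N and N = 11000:
  stratum Urban: (5100/11000)²·(1 − 881/5100)·0.81²/881 = 0.000132431
  stratum Suburban: (2100/11000)²·(1 − 456/2100)·0.56²/456 = 1.96222e-05
  stratum Rural: (3800/11000)²·(1 − 888/3800)·1.08²/888 = 0.000120122
V̂(ȳ_st) = 0.000272175
SE(ȳ_st) = √0.000272175 = 0.0164977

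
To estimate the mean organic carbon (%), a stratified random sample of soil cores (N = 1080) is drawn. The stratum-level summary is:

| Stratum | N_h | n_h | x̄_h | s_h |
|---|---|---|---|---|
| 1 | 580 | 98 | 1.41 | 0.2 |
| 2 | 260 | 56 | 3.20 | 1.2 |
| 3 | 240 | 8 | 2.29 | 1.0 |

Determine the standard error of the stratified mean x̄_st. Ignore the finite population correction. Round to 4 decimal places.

V̂(x̄_st) = Σ W_h² s_h²/n_h, with W_h = N_h/N and N = 1080:
  stratum 1: (580/1080)²·0.2²/98 = 0.000117718
  stratum 2: (260/1080)²·1.2²/56 = 0.0014903
  stratum 3: (240/1080)²·1.0²/8 = 0.00617284
V̂(x̄_st) = 0.00778086
SE(x̄_st) = √0.00778086 = 0.0882092

SE(x̄_st) ≈ 0.0882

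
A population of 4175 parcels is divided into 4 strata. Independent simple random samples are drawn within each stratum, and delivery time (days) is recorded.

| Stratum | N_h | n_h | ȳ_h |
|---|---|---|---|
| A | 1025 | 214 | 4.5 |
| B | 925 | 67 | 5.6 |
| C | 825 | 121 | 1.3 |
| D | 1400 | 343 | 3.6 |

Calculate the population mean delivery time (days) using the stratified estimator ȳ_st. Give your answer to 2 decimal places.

ȳ_st ≈ 3.81

N = Σ N_h = 4175. Stratum weights W_h = N_h/N.
ȳ_st = (1025·4.5 + 925·5.6 + 825·1.3 + 1400·3.6) / 4175 = 3.8096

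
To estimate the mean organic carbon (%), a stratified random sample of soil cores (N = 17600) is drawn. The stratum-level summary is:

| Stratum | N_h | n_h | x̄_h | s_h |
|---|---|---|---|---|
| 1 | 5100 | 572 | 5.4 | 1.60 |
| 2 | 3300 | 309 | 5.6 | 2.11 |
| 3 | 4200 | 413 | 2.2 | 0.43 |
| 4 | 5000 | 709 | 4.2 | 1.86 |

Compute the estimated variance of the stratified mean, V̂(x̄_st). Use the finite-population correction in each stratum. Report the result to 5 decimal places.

V̂(x̄_st) = Σ W_h² (1 − n_h/N_h) s_h²/n_h, with W_h = N_h/N and N = 17600:
  stratum 1: (5100/17600)²·(1 − 572/5100)·1.60²/572 = 0.000333653
  stratum 2: (3300/17600)²·(1 − 309/3300)·2.11²/309 = 0.000459104
  stratum 3: (4200/17600)²·(1 − 413/4200)·0.43²/413 = 2.29883e-05
  stratum 4: (5000/17600)²·(1 − 709/5000)·1.86²/709 = 0.000337974
V̂(x̄_st) = 0.00115372

V̂(x̄_st) ≈ 0.00115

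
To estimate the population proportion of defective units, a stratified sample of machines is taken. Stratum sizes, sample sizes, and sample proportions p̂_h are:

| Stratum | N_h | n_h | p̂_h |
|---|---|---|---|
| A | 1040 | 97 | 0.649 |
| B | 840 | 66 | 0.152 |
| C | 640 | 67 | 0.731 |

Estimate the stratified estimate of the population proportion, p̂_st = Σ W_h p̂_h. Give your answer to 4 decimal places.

p̂_st ≈ 0.5042

N = 2520; stratum weights W_h = N_h/N.
p̂_st = Σ W_h p̂_h = (1040·0.649 + 840·0.152 + 640·0.731)/2520 = 0.50416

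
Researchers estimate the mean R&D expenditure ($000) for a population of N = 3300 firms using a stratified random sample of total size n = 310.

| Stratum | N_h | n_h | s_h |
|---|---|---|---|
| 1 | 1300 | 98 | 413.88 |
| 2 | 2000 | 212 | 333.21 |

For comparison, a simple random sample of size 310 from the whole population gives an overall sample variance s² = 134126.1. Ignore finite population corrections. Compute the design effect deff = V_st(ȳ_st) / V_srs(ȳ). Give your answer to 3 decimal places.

deff ≈ 1.072

V̂(ȳ_st) = Σ W_h² s_h²/n_h, with W_h = N_h/N and N = 3300:
  stratum 1: (1300/3300)²·413.88²/98 = 271.257
  stratum 2: (2000/3300)²·333.21²/212 = 192.368
V_st = 463.625
V_srs = s²/n = 134126.1/310 = 432.665
deff = V_st / V_srs = 463.625/432.665 = 1.0716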